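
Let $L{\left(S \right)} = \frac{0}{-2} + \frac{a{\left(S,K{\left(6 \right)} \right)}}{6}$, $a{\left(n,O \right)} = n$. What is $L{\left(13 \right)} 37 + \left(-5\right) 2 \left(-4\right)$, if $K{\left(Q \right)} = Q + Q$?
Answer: $\frac{721}{6} \approx 120.17$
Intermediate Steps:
$K{\left(Q \right)} = 2 Q$
$L{\left(S \right)} = \frac{S}{6}$ ($L{\left(S \right)} = \frac{0}{-2} + \frac{S}{6} = 0 \left(- \frac{1}{2}\right) + S \frac{1}{6} = 0 + \frac{S}{6} = \frac{S}{6}$)
$L{\left(13 \right)} 37 + \left(-5\right) 2 \left(-4\right) = \frac{1}{6} \cdot 13 \cdot 37 + \left(-5\right) 2 \left(-4\right) = \frac{13}{6} \cdot 37 - -40 = \frac{481}{6} + 40 = \frac{721}{6}$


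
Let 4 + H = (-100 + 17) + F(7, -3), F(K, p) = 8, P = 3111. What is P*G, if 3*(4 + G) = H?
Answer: -94367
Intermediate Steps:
H = -79 (H = -4 + ((-100 + 17) + 8) = -4 + (-83 + 8) = -4 - 75 = -79)
G = -91/3 (G = -4 + (1/3)*(-79) = -4 - 79/3 = -91/3 ≈ -30.333)
P*G = 3111*(-91/3) = -94367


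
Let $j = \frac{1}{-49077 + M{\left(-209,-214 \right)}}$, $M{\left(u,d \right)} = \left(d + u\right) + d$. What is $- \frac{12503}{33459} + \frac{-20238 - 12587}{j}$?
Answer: $\frac{54600472318447}{33459} \approx 1.6319 \cdot 10^{9}$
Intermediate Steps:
$M{\left(u,d \right)} = u + 2 d$
$j = - \frac{1}{49714}$ ($j = \frac{1}{-49077 + \left(-209 + 2 \left(-214\right)\right)} = \frac{1}{-49077 - 637} = \frac{1}{-49714} = - \frac{1}{49714} \approx -2.0115 \cdot 10^{-5}$)
$- \frac{12503}{33459} + \frac{-20238 - 12587}{j} = - \frac{12503}{33459} + \frac{-20238 - 12587}{- \frac{1}{49714}} = \left(-12503\right) \frac{1}{33459} + \left(-20238 - 12587\right) \left(-49714\right) = - \frac{12503}{33459} - -1631862050 = - \frac{12503}{33459} + 1631862050 = \frac{54600472318447}{33459}$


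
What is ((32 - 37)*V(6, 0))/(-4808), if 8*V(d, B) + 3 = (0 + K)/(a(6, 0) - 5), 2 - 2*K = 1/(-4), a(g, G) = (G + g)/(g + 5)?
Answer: -6375/15077888 ≈ -0.00042280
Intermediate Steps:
a(g, G) = (G + g)/(5 + g)
K = 9/8 (K = 1 - ½/(-4) = 1 - ½*(-¼) = 1 + ⅛ = 9/8 ≈ 1.1250)
V(d, B) = -1275/3136 (V(d, B) = -3/8 + ((0 + 9/8)/((0 + 6)/(5 + 6) - 5))/8 = -3/8 + (9/(8*(6/11 - 5)))/8 = -3/8 + (9/(8*(-49/11)))/8 = -3/8 + ((9/8)*(-11/49))/8 = -3/8 + (⅛)*(-99/392) = -3/8 - 99/3136 = -1275/3136)
((32 - 37)*V(6, 0))/(-4808) = ((32 - 37)*(-1275/3136))/(-4808) = -5*(-1275/3136)*(-1/4808) = (6375/3136)*(-1/4808) = -6375/15077888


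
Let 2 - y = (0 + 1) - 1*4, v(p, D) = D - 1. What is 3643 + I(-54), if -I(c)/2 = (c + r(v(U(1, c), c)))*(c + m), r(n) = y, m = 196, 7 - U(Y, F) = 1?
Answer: 17559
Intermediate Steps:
U(Y, F) = 6 (U(Y, F) = 7 - 1*1 = 7 - 1 = 6)
v(p, D) = -1 + D
y = 5 (y = 2 - ((0 + 1) - 1*4) = 2 - (1 - 4) = 2 - 1*(-3) = 2 + 3 = 5)
r(n) = 5
I(c) = -2*(5 + c)*(196 + c) (I(c) = -2*(c + 5)*(c + 196) = -2*(5 + c)*(196 + c))
3643 + I(-54) = 3643 + (-1960 - 402*(-54) - 2*(-54)²) = 3643 + (-1960 + 21708 - 2*2916) = 3643 + (-1960 + 21708 - 5832) = 3643 + 13916 = 17559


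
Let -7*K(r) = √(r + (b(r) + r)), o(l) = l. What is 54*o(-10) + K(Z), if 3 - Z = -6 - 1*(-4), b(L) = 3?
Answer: -540 - √13/7 ≈ -540.51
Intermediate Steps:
Z = 5 (Z = 3 - (-6 - 1*(-4)) = 3 - (-6 + 4) = 3 - 1*(-2) = 3 + 2 = 5)
K(r) = -√(3 + 2*r)/7 (K(r) = -√(r + (3 + r))/7 = -√(3 + 2*r)/7)
54*o(-10) + K(Z) = 54*(-10) - √(3 + 2*5)/7 = -540 - √(3 + 10)/7 = -540 - √13/7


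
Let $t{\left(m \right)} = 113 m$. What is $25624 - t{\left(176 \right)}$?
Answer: $5736$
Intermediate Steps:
$25624 - t{\left(176 \right)} = 25624 - 113 \cdot 176 = 25624 - 19888 = 5736$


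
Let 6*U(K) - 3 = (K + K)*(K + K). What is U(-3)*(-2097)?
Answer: -27261/2 ≈ -13631.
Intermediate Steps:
U(K) = 1/2 + 2*K**2/3 (U(K) = 1/2 + ((K + K)*(K + K))/6 = 1/2 + ((2*K)*(2*K))/6 = 1/2 + (4*K**2)/6 = 1/2 + 2*K**2/3)
U(-3)*(-2097) = (1/2 + (2/3)*(-3)**2)*(-2097) = (1/2 + (2/3)*9)*(-2097) = (1/2 + 6)*(-2097) = (13/2)*(-2097) = -27261/2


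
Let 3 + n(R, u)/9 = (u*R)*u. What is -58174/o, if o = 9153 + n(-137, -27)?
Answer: 58174/889731 ≈ 0.065384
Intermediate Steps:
n(R, u) = -27 + 9*R*u² (n(R, u) = -27 + 9*((u*R)*u) = -27 + 9*((R*u)*u) = -27 + 9*(R*u²) = -27 + 9*R*u²)
o = -889731 (o = 9153 + (-27 + 9*(-137)*(-27)²) = 9153 + (-27 + 9*(-137)*729) = 9153 + (-27 - 898857) = 9153 - 898884 = -889731)
-58174/o = -58174/(-889731) = -58174*(-1/889731) = 58174/889731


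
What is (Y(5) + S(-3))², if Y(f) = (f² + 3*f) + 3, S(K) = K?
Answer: 1600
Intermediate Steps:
Y(f) = 3 + f² + 3*f
(Y(5) + S(-3))² = ((3 + 5² + 3*5) - 3)² = ((3 + 25 + 15) - 3)² = (43 - 3)² = 40² = 1600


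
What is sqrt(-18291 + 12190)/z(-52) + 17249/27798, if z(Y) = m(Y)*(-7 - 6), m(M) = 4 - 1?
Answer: 17249/27798 - I*sqrt(6101)/39 ≈ 0.62051 - 2.0028*I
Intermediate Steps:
m(M) = 3
z(Y) = -39 (z(Y) = 3*(-7 - 6) = 3*(-13) = -39)
sqrt(-18291 + 12190)/z(-52) + 17249/27798 = sqrt(-18291 + 12190)/(-39) + 17249/27798 = sqrt(-6101)*(-1/39) + 17249*(1/27798) = (I*sqrt(6101))*(-1/39) + 17249/27798 = -I*sqrt(6101)/39 + 17249/27798 = 17249/27798 - I*sqrt(6101)/39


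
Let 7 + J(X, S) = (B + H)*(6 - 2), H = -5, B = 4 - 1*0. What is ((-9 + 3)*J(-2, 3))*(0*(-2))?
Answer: 0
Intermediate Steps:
B = 4 (B = 4 + 0 = 4)
J(X, S) = -11 (J(X, S) = -7 + (4 - 5)*(6 - 2) = -7 - 1*4 = -7 - 4 = -11)
((-9 + 3)*J(-2, 3))*(0*(-2)) = ((-9 + 3)*(-11))*(0*(-2)) = -6*(-11)*0 = 66*0 = 0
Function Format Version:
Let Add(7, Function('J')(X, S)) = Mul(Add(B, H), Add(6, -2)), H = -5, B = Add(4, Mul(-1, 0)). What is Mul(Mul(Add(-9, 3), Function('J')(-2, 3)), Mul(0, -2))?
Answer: 0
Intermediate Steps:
B = 4 (B = Add(4, 0) = 4)
Function('J')(X, S) = -11 (Function('J')(X, S) = Add(-7, Mul(Add(4, -5), Add(6, -2))) = Add(-7, Mul(-1, 4)) = Add(-7, -4) = -11)
Mul(Mul(Add(-9, 3), Function('J')(-2, 3)), Mul(0, -2)) = Mul(Mul(Add(-9, 3), -11), Mul(0, -2)) = Mul(Mul(-6, -11), 0) = Mul(66, 0) = 0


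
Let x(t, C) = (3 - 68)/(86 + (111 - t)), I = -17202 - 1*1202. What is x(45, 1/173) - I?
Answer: 2797343/152 ≈ 18404.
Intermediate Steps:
I = -18404 (I = -17202 - 1202 = -18404)
x(t, C) = -65/(197 - t)
x(45, 1/173) - I = 65/(-197 + 45) - 1*(-18404) = 65/(-152) + 18404 = 65*(-1/152) + 18404 = -65/152 + 18404 = 2797343/152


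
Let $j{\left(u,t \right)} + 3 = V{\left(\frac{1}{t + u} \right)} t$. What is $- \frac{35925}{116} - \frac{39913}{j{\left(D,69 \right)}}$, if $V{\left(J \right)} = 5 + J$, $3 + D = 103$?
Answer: $- \frac{2861326427}{6712572} \approx -426.26$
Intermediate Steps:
$D = 100$ ($D = -3 + 103 = 100$)
$j{\left(u,t \right)} = -3 + t \left(5 + \frac{1}{t + u}\right)$ ($j{\left(u,t \right)} = -3 + \left(5 + \frac{1}{t + u}\right) t = -3 + t \left(5 + \frac{1}{t + u}\right)$)
$- \frac{35925}{116} - \frac{39913}{j{\left(D,69 \right)}} = - \frac{35925}{116} - \frac{39913}{-3 + 69 \left(5 + \frac{1}{69 + 100}\right)} = \left(-35925\right) \frac{1}{116} - \frac{39913}{-3 + 69 \left(5 + \frac{1}{169}\right)} = - \frac{35925}{116} - \frac{39913}{-3 + 69 \left(5 + \frac{1}{169}\right)} = - \frac{35925}{116} - \frac{39913}{-3 + 69 \cdot \frac{846}{169}} = - \frac{35925}{116} - \frac{39913}{-3 + \frac{58374}{169}} = - \frac{35925}{116} - \frac{39913}{\frac{57867}{169}} = - \frac{35925}{116} - \frac{6745297}{57867} = - \frac{2861326427}{6712572}$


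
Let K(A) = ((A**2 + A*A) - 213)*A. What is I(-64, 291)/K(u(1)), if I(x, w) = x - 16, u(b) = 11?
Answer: -80/319 ≈ -0.25078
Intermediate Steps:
I(x, w) = -16 + x
K(A) = A*(-213 + 2*A**2) (K(A) = ((A**2 + A**2) - 213)*A = (2*A**2 - 213)*A = (-213 + 2*A**2)*A = A*(-213 + 2*A**2))
I(-64, 291)/K(u(1)) = (-16 - 64)/((11*(-213 + 2*11**2))) = -80*1/(11*(-213 + 2*121)) = -80*1/(11*(-213 + 242)) = -80/(11*29) = -80/319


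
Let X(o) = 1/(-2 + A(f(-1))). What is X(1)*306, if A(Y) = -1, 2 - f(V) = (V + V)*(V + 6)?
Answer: -102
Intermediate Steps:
f(V) = 2 - 2*V*(6 + V) (f(V) = 2 - (V + V)*(V + 6) = 2 - 2*V*(6 + V))
X(o) = -1/3 (X(o) = 1/(-2 - 1) = 1/(-3) = -1/3)
X(1)*306 = -1/3*306 = -102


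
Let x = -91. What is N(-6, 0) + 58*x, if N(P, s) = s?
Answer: -5278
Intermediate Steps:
N(-6, 0) + 58*x = 0 + 58*(-91) = 0 - 5278 = -5278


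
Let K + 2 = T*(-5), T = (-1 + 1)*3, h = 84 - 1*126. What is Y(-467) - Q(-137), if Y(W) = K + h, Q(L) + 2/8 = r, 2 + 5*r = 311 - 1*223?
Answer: -1219/20 ≈ -60.950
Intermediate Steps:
r = 86/5 (r = -⅖ + (311 - 1*223)/5 = -⅖ + (311 - 223)/5 = -⅖ + (⅕)*88 = -⅖ + 88/5 = 86/5 ≈ 17.200)
Q(L) = 339/20 (Q(L) = -¼ + 86/5 = 339/20)
h = -42 (h = 84 - 126 = -42)
T = 0 (T = 0*3 = 0)
K = -2 (K = -2 + 0*(-5) = -2 + 0 = -2)
Y(W) = -44 (Y(W) = -2 - 42 = -44)
Y(-467) - Q(-137) = -44 - 1*339/20 = -44 - 339/20 = -1219/20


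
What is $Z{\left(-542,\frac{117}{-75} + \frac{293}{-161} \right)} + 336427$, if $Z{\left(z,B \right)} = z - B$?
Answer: $\frac{1351950729}{4025} \approx 3.3589 \cdot 10^{5}$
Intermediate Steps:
$Z{\left(-542,\frac{117}{-75} + \frac{293}{-161} \right)} + 336427 = \left(-542 - \left(\frac{117}{-75} + \frac{293}{-161}\right)\right) + 336427 = \left(-542 - \left(117 \left(- \frac{1}{75}\right) + 293 \left(- \frac{1}{161}\right)\right)\right) + 336427 = \left(-542 - \left(- \frac{39}{25} - \frac{293}{161}\right)\right) + 336427 = \left(-542 - - \frac{13604}{4025}\right) + 336427 = \left(-542 + \frac{13604}{4025}\right) + 336427 = - \frac{2167946}{4025} + 336427 = \frac{1351950729}{4025}$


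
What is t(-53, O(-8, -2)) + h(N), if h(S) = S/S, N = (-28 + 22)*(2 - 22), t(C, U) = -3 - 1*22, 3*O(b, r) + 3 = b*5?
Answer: -24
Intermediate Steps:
O(b, r) = -1 + 5*b/3 (O(b, r) = -1 + (b*5)/3 = -1 + (5*b)/3 = -1 + 5*b/3)
t(C, U) = -25 (t(C, U) = -3 - 22 = -25)
N = 120 (N = -6*(-20) = 120)
h(S) = 1
t(-53, O(-8, -2)) + h(N) = -25 + 1 = -24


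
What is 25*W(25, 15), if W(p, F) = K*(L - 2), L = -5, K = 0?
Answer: 0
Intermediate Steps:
W(p, F) = 0 (W(p, F) = 0*(-5 - 2) = 0*(-7) = 0)
25*W(25, 15) = 25*0 = 0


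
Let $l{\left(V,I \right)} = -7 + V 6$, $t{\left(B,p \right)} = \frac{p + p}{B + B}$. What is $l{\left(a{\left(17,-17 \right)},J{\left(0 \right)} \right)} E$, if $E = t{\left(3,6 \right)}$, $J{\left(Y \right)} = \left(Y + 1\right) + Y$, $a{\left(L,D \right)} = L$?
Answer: $190$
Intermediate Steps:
$t{\left(B,p \right)} = \frac{p}{B}$ ($t{\left(B,p \right)} = \frac{2 p}{2 B} = 2 p \frac{1}{2 B} = \frac{p}{B}$)
$J{\left(Y \right)} = 1 + 2 Y$ ($J{\left(Y \right)} = \left(1 + Y\right) + Y = 1 + 2 Y$)
$E = 2$ ($E = \frac{6}{3} = 6 \cdot \frac{1}{3} = 2$)
$l{\left(V,I \right)} = -7 + 6 V$
$l{\left(a{\left(17,-17 \right)},J{\left(0 \right)} \right)} E = \left(-7 + 6 \cdot 17\right) 2 = \left(-7 + 102\right) 2 = 95 \cdot 2 = 190$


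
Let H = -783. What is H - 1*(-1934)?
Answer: 1151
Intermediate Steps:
H - 1*(-1934) = -783 - 1*(-1934) = -783 + 1934 = 1151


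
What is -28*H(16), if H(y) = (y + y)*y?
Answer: -14336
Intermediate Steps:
H(y) = 2*y**2 (H(y) = (2*y)*y = 2*y**2)
-28*H(16) = -56*16**2 = -56*256 = -28*512 = -14336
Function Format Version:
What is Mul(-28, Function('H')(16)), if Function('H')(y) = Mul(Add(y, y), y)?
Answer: -14336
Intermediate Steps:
Function('H')(y) = Mul(2, Pow(y, 2)) (Function('H')(y) = Mul(Mul(2, y), y) = Mul(2, Pow(y, 2)))
Mul(-28, Function('H')(16)) = Mul(-28, Mul(2, Pow(16, 2))) = Mul(-28, Mul(2, 256)) = Mul(-28, 512) = -14336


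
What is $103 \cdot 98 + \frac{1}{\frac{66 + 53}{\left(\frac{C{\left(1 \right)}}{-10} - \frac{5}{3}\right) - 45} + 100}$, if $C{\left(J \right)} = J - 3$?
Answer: $\frac{40325571}{3995} \approx 10094.0$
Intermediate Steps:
$C{\left(J \right)} = -3 + J$
$103 \cdot 98 + \frac{1}{\frac{66 + 53}{\left(\frac{C{\left(1 \right)}}{-10} - \frac{5}{3}\right) - 45} + 100} = 103 \cdot 98 + \frac{1}{\frac{66 + 53}{\left(\frac{-3 + 1}{-10} - \frac{5}{3}\right) - 45} + 100} = 10094 + \frac{1}{\frac{119}{\left(\left(-2\right) \left(- \frac{1}{10}\right) - \frac{5}{3}\right) - 45} + 100} = 10094 + \frac{1}{\frac{119}{\left(\frac{1}{5} - \frac{5}{3}\right) - 45} + 100} = 10094 + \frac{1}{\frac{119}{- \frac{22}{15} - 45} + 100} = 10094 + \frac{1}{\frac{119}{- \frac{697}{15}} + 100} = 10094 + \frac{1}{119 \left(- \frac{15}{697}\right) + 100} = 10094 + \frac{1}{- \frac{105}{41} + 100} = 10094 + \frac{1}{\frac{3995}{41}} = 10094 + \frac{41}{3995} = \frac{40325571}{3995}$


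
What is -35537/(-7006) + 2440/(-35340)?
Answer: 1998037/399342 ≈ 5.0033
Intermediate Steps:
-35537/(-7006) + 2440/(-35340) = -35537*(-1/7006) + 2440*(-1/35340) = 35537/7006 - 122/1767 = 1998037/399342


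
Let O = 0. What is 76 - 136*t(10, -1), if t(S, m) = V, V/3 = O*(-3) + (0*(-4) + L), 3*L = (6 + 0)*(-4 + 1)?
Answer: 2524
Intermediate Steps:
L = -6 (L = ((6 + 0)*(-4 + 1))/3 = (6*(-3))/3 = (1/3)*(-18) = -6)
V = -18 (V = 3*(0*(-3) + (0*(-4) - 6)) = 3*(0 + (0 - 6)) = 3*(0 - 6) = 3*(-6) = -18)
t(S, m) = -18
76 - 136*t(10, -1) = 76 - 136*(-18) = 76 + 2448 = 2524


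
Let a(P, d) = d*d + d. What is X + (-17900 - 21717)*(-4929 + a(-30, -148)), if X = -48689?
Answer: -666683948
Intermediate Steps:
a(P, d) = d + d**2 (a(P, d) = d**2 + d = d + d**2)
X + (-17900 - 21717)*(-4929 + a(-30, -148)) = -48689 + (-17900 - 21717)*(-4929 - 148*(1 - 148)) = -48689 - 39617*(-4929 - 148*(-147)) = -48689 - 39617*(-4929 + 21756) = -48689 - 39617*16827 = -48689 - 666635259 = -666683948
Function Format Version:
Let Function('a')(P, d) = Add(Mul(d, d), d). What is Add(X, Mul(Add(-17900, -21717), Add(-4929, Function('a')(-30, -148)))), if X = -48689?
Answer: -666683948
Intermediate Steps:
Function('a')(P, d) = Add(d, Pow(d, 2)) (Function('a')(P, d) = Add(Pow(d, 2), d) = Add(d, Pow(d, 2)))
Add(X, Mul(Add(-17900, -21717), Add(-4929, Function('a')(-30, -148)))) = Add(-48689, Mul(Add(-17900, -21717), Add(-4929, Mul(-148, Add(1, -148))))) = Add(-48689, Mul(-39617, Add(-4929, Mul(-148, -147)))) = Add(-48689, Mul(-39617, Add(-4929, 21756))) = Add(-48689, Mul(-39617, 16827)) = Add(-48689, -666635259) = -666683948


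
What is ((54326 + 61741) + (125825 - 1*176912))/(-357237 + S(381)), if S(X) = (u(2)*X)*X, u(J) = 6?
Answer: 7220/57081 ≈ 0.12649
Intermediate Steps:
S(X) = 6*X**2 (S(X) = (6*X)*X = 6*X**2)
((54326 + 61741) + (125825 - 1*176912))/(-357237 + S(381)) = ((54326 + 61741) + (125825 - 1*176912))/(-357237 + 6*381**2) = (116067 + (125825 - 176912))/(-357237 + 6*145161) = (116067 - 51087)/(-357237 + 870966) = 64980/513729 = 64980*(1/513729) = 7220/57081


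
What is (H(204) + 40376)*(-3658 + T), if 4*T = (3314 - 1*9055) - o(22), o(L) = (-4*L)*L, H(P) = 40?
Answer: -186287448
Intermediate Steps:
o(L) = -4*L**2
T = -3805/4 (T = ((3314 - 1*9055) - (-4)*22**2)/4 = ((3314 - 9055) - (-4)*484)/4 = (-5741 - 1*(-1936))/4 = (-5741 + 1936)/4 = (1/4)*(-3805) = -3805/4 ≈ -951.25)
(H(204) + 40376)*(-3658 + T) = (40 + 40376)*(-3658 - 3805/4) = 40416*(-18437/4) = -186287448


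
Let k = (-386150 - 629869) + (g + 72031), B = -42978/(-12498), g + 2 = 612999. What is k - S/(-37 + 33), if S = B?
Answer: -2757809849/8332 ≈ -3.3099e+5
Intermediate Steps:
g = 612997 (g = -2 + 612999 = 612997)
B = 7163/2083 (B = -42978*(-1/12498) = 7163/2083 ≈ 3.4388)
S = 7163/2083 ≈ 3.4388
k = -330991 (k = (-386150 - 629869) + (612997 + 72031) = -1016019 + 685028 = -330991)
k - S/(-37 + 33) = -330991 - 7163/(2083*(-37 + 33)) = -330991 - 7163/(2083*(-4)) = -330991 - 7163*(-1)/(2083*4) = -330991 - 1*(-7163/8332) = -330991 + 7163/8332 = -2757809849/8332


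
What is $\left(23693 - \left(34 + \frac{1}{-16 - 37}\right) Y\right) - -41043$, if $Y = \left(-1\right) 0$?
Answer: $64736$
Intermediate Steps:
$Y = 0$
$\left(23693 - \left(34 + \frac{1}{-16 - 37}\right) Y\right) - -41043 = \left(23693 - \left(34 + \frac{1}{-16 - 37}\right) 0\right) - -41043 = \left(23693 - \left(34 + \frac{1}{-53}\right) 0\right) + 41043 = \left(23693 - \left(34 - \frac{1}{53}\right) 0\right) + 41043 = \left(23693 - \frac{1801}{53} \cdot 0\right) + 41043 = \left(23693 - 0\right) + 41043 = \left(23693 + 0\right) + 41043 = 23693 + 41043 = 64736$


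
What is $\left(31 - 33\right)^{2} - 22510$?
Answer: $-22506$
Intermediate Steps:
$\left(31 - 33\right)^{2} - 22510 = \left(-2\right)^{2} - 22510 = 4 - 22510 = -22506$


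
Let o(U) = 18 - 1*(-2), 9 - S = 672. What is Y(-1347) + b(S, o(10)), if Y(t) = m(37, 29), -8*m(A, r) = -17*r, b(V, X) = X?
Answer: 653/8 ≈ 81.625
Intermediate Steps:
S = -663 (S = 9 - 1*672 = 9 - 672 = -663)
o(U) = 20 (o(U) = 18 + 2 = 20)
m(A, r) = 17*r/8 (m(A, r) = -(-17)*r/8 = 17*r/8)
Y(t) = 493/8 (Y(t) = (17/8)*29 = 493/8)
Y(-1347) + b(S, o(10)) = 493/8 + 20 = 653/8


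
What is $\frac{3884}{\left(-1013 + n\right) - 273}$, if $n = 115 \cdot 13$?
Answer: $\frac{3884}{209} \approx 18.584$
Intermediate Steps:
$n = 1495$
$\frac{3884}{\left(-1013 + n\right) - 273} = \frac{3884}{\left(-1013 + 1495\right) - 273} = \frac{3884}{482 - 273} = \frac{3884}{209}$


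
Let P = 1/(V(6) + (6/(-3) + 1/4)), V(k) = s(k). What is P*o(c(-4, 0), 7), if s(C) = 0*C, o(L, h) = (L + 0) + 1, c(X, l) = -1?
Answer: 0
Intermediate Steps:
o(L, h) = 1 + L (o(L, h) = L + 1 = 1 + L)
s(C) = 0
V(k) = 0
P = -4/7 (P = 1/(0 + (6/(-3) + 1/4)) = 1/(0 + (6*(-1/3) + 1*(1/4))) = 1/(0 + (-2 + 1/4)) = 1/(0 - 7/4) = 1/(-7/4) = -4/7 ≈ -0.57143)
P*o(c(-4, 0), 7) = -4*(1 - 1)/7 = -4/7*0 = 0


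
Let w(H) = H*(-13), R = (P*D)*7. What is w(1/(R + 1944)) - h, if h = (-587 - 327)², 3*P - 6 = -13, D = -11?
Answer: -5322307955/6371 ≈ -8.3540e+5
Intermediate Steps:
P = -7/3 (P = 2 + (⅓)*(-13) = 2 - 13/3 = -7/3 ≈ -2.3333)
R = 539/3 (R = -7/3*(-11)*7 = (77/3)*7 = 539/3 ≈ 179.67)
h = 835396 (h = (-914)² = 835396)
w(H) = -13*H
w(1/(R + 1944)) - h = -13/(539/3 + 1944) - 1*835396 = -13/6371/3 - 835396 = -13*3/6371 - 835396 = -39/6371 - 835396 = -5322307955/6371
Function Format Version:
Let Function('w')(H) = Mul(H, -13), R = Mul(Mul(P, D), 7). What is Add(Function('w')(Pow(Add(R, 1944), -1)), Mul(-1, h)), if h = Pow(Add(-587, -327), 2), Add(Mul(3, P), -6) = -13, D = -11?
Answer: Rational(-5322307955, 6371) ≈ -8.3540e+5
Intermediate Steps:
P = Rational(-7, 3) (P = Add(2, Mul(Rational(1, 3), -13)) = Add(2, Rational(-13, 3)) = Rational(-7, 3) ≈ -2.3333)
R = Rational(539, 3) (R = Mul(Mul(Rational(-7, 3), -11), 7) = Mul(Rational(77, 3), 7) = Rational(539, 3) ≈ 179.67)
h = 835396 (h = Pow(-914, 2) = 835396)
Function('w')(H) = Mul(-13, H)
Add(Function('w')(Pow(Add(R, 1944), -1)), Mul(-1, h)) = Add(Mul(-13, Pow(Add(Rational(539, 3), 1944), -1)), Mul(-1, 835396)) = Add(Mul(-13, Pow(Rational(6371, 3), -1)), -835396) = Add(Mul(-13, Rational(3, 6371)), -835396) = Add(Rational(-39, 6371), -835396) = Rational(-5322307955, 6371)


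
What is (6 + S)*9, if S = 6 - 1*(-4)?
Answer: 144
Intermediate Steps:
S = 10 (S = 6 + 4 = 10)
(6 + S)*9 = (6 + 10)*9 = 16*9 = 144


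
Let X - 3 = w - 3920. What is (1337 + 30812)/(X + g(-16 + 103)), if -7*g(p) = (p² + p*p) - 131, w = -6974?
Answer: -225043/91244 ≈ -2.4664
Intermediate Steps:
X = -10891 (X = 3 + (-6974 - 3920) = 3 - 10894 = -10891)
g(p) = 131/7 - 2*p²/7 (g(p) = -((p² + p*p) - 131)/7 = -((p² + p²) - 131)/7 = -(2*p² - 131)/7 = -(-131 + 2*p²)/7 = 131/7 - 2*p²/7)
(1337 + 30812)/(X + g(-16 + 103)) = (1337 + 30812)/(-10891 + (131/7 - 2*(-16 + 103)²/7)) = 32149/(-10891 + (131/7 - 2/7*87²)) = 32149/(-10891 + (131/7 - 2/7*7569)) = 32149/(-10891 + (131/7 - 15138/7)) = 32149/(-10891 - 15007/7) = 32149/(-91244/7) = 32149*(-7/91244) = -225043/91244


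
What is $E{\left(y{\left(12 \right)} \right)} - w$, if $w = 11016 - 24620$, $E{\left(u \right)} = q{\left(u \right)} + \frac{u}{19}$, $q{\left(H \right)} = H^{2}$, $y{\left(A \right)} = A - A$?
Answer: $13604$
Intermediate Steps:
$y{\left(A \right)} = 0$
$E{\left(u \right)} = u^{2} + \frac{u}{19}$
$w = -13604$ ($w = 11016 - 24620 = -13604$)
$E{\left(y{\left(12 \right)} \right)} - w = 0 \left(\frac{1}{19} + 0\right) - -13604 = 0 \cdot \frac{1}{19} + 13604 = 0 + 13604 = 13604$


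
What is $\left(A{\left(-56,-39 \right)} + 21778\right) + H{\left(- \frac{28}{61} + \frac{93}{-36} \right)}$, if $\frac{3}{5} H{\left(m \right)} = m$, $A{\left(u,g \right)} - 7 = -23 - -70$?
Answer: $\frac{47931937}{2196} \approx 21827.0$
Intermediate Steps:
$A{\left(u,g \right)} = 54$ ($A{\left(u,g \right)} = 7 - -47 = 7 + \left(-23 + 70\right) = 7 + 47 = 54$)
$H{\left(m \right)} = \frac{5 m}{3}$
$\left(A{\left(-56,-39 \right)} + 21778\right) + H{\left(- \frac{28}{61} + \frac{93}{-36} \right)} = \left(54 + 21778\right) + \frac{5 \left(- \frac{28}{61} + \frac{93}{-36}\right)}{3} = 21832 + \frac{5 \left(\left(-28\right) \frac{1}{61} + 93 \left(- \frac{1}{36}\right)\right)}{3} = 21832 + \frac{5 \left(- \frac{28}{61} - \frac{31}{12}\right)}{3} = 21832 + \frac{5}{3} \left(- \frac{2227}{732}\right) = 21832 - \frac{11135}{2196} = \frac{47931937}{2196}$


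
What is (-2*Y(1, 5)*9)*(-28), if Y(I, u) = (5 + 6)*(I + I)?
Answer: 11088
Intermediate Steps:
Y(I, u) = 22*I (Y(I, u) = 11*(2*I) = 22*I)
(-2*Y(1, 5)*9)*(-28) = (-44*9)*(-28) = (-2*22*9)*(-28) = -44*9*(-28) = -396*(-28) = 11088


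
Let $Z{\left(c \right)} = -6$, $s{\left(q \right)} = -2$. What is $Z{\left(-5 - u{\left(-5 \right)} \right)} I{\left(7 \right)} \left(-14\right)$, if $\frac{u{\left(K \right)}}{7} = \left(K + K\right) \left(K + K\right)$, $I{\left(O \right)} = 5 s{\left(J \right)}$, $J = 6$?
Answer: $-840$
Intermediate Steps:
$I{\left(O \right)} = -10$ ($I{\left(O \right)} = 5 \left(-2\right) = -10$)
$u{\left(K \right)} = 28 K^{2}$ ($u{\left(K \right)} = 7 \left(K + K\right) \left(K + K\right) = 7 \cdot 2 K 2 K = 7 \cdot 4 K^{2} = 28 K^{2}$)
$Z{\left(-5 - u{\left(-5 \right)} \right)} I{\left(7 \right)} \left(-14\right) = \left(-6\right) \left(-10\right) \left(-14\right) = 60 \left(-14\right) = -840$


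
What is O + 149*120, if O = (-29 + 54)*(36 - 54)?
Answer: 17430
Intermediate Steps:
O = -450 (O = 25*(-18) = -450)
O + 149*120 = -450 + 149*120 = -450 + 17880 = 17430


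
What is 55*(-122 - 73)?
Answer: -10725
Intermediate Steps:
55*(-122 - 73) = 55*(-195) = -10725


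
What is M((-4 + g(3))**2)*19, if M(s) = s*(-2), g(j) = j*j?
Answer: -950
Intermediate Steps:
g(j) = j**2
M(s) = -2*s
M((-4 + g(3))**2)*19 = -2*(-4 + 3**2)**2*19 = -2*(-4 + 9)**2*19 = -2*5**2*19 = -2*25*19 = -50*19 = -950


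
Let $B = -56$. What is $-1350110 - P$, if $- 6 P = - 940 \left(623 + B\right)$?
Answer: $-1438940$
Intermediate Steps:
$P = 88830$ ($P = - \frac{\left(-940\right) \left(623 - 56\right)}{6} = - \frac{\left(-940\right) 567}{6} = \left(- \frac{1}{6}\right) \left(-532980\right) = 88830$)
$-1350110 - P = -1350110 - 88830 = -1438940$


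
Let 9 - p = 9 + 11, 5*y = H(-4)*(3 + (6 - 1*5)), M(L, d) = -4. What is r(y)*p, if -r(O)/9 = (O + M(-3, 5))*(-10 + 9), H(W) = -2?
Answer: 2772/5 ≈ 554.40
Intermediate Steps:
y = -8/5 (y = (-2*(3 + (6 - 1*5)))/5 = (-2*(3 + (6 - 5)))/5 = (-2*(3 + 1))/5 = (-2*4)/5 = (⅕)*(-8) = -8/5 ≈ -1.6000)
r(O) = -36 + 9*O (r(O) = -9*(O - 4)*(-10 + 9) = -9*(-4 + O)*(-1) = -9*(4 - O) = -36 + 9*O)
p = -11 (p = 9 - (9 + 11) = 9 - 1*20 = 9 - 20 = -11)
r(y)*p = (-36 + 9*(-8/5))*(-11) = (-36 - 72/5)*(-11) = -252/5*(-11) = 2772/5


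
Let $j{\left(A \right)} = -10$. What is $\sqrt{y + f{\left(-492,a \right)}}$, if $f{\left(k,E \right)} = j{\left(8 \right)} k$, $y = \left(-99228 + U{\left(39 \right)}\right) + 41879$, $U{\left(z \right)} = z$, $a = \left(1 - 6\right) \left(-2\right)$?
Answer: $13 i \sqrt{310} \approx 228.89 i$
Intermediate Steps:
$a = 10$ ($a = \left(-5\right) \left(-2\right) = 10$)
$y = -57310$ ($y = \left(-99228 + 39\right) + 41879 = -99189 + 41879 = -57310$)
$f{\left(k,E \right)} = - 10 k$
$\sqrt{y + f{\left(-492,a \right)}} = \sqrt{-57310 - -4920} = \sqrt{-57310 + 4920} = \sqrt{-52390} = 13 i \sqrt{310}$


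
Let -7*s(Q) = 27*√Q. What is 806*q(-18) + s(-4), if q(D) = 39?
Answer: 31434 - 54*I/7 ≈ 31434.0 - 7.7143*I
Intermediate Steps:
s(Q) = -27*√Q/7
806*q(-18) + s(-4) = 806*39 - 54*I/7 = 31434 - 54*I/7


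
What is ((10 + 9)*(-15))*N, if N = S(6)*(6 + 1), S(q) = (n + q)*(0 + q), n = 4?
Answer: -119700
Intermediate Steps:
S(q) = q*(4 + q) (S(q) = (4 + q)*(0 + q) = (4 + q)*q = q*(4 + q))
N = 420 (N = (6*(4 + 6))*(6 + 1) = (6*10)*7 = 60*7 = 420)
((10 + 9)*(-15))*N = ((10 + 9)*(-15))*420 = (19*(-15))*420 = -285*420 = -119700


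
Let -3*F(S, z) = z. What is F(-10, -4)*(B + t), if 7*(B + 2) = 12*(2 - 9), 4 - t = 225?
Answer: -940/3 ≈ -313.33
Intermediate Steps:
t = -221 (t = 4 - 1*225 = 4 - 225 = -221)
F(S, z) = -z/3
B = -14 (B = -2 + (12*(2 - 9))/7 = -2 + (12*(-7))/7 = -2 + (⅐)*(-84) = -2 - 12 = -14)
F(-10, -4)*(B + t) = (-⅓*(-4))*(-14 - 221) = (4/3)*(-235) = -940/3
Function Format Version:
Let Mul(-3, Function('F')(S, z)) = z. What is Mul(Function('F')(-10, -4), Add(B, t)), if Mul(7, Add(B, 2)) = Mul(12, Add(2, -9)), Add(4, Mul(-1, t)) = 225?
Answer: Rational(-940, 3) ≈ -313.33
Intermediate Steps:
t = -221 (t = Add(4, Mul(-1, 225)) = Add(4, -225) = -221)
Function('F')(S, z) = Mul(Rational(-1, 3), z)
B = -14 (B = Add(-2, Mul(Rational(1, 7), Mul(12, Add(2, -9)))) = Add(-2, Mul(Rational(1, 7), Mul(12, -7))) = Add(-2, Mul(Rational(1, 7), -84)) = Add(-2, -12) = -14)
Mul(Function('F')(-10, -4), Add(B, t)) = Mul(Mul(Rational(-1, 3), -4), Add(-14, -221)) = Mul(Rational(4, 3), -235) = Rational(-940, 3)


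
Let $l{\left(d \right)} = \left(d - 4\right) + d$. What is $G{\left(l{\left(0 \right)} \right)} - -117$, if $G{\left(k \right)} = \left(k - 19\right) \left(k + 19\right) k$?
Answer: $1497$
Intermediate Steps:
$l{\left(d \right)} = -4 + 2 d$ ($l{\left(d \right)} = \left(d - 4\right) + d = \left(-4 + d\right) + d = -4 + 2 d$)
$G{\left(k \right)} = k \left(-19 + k\right) \left(19 + k\right)$ ($G{\left(k \right)} = \left(-19 + k\right) \left(19 + k\right) k = k \left(-19 + k\right) \left(19 + k\right)$)
$G{\left(l{\left(0 \right)} \right)} - -117 = \left(-4 + 2 \cdot 0\right) \left(-361 + \left(-4 + 2 \cdot 0\right)^{2}\right) - -117 = \left(-4 + 0\right) \left(-361 + \left(-4 + 0\right)^{2}\right) + 117 = - 4 \left(-361 + \left(-4\right)^{2}\right) + 117 = - 4 \left(-361 + 16\right) + 117 = \left(-4\right) \left(-345\right) + 117 = 1380 + 117 = 1497$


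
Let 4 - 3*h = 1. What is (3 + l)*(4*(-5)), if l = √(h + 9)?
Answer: -60 - 20*√10 ≈ -123.25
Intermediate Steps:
h = 1 (h = 4/3 - ⅓*1 = 4/3 - ⅓ = 1)
l = √10 (l = √(1 + 9) = √10 ≈ 3.1623)
(3 + l)*(4*(-5)) = (3 + √10)*(4*(-5)) = (3 + √10)*(-20) = -60 - 20*√10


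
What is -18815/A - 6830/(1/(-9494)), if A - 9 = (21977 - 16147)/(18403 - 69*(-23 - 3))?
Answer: 12164552677505/187603 ≈ 6.4842e+7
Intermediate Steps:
A = 187603/20197 (A = 9 + (21977 - 16147)/(18403 - 69*(-23 - 3)) = 9 + 5830/(18403 - 69*(-26)) = 9 + 5830/(18403 + 1794) = 9 + 5830/20197 = 187603/20197 ≈ 9.2887)
-18815/A - 6830/(1/(-9494)) = -18815/187603/20197 - 6830/(1/(-9494)) = -18815*20197/187603 - 6830/(-1/9494) = -380006555/187603 - 6830*(-9494) = -380006555/187603 + 64844020 = 12164552677505/187603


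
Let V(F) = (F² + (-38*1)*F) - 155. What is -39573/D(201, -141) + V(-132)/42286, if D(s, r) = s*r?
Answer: 256107007/133158614 ≈ 1.9233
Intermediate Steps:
V(F) = -155 + F² - 38*F (V(F) = (F² - 38*F) - 155 = -155 + F² - 38*F)
D(s, r) = r*s
-39573/D(201, -141) + V(-132)/42286 = -39573/((-141*201)) + (-155 + (-132)² - 38*(-132))/42286 = -39573/(-28341) + (-155 + 17424 + 5016)*(1/42286) = -39573*(-1/28341) + 22285*(1/42286) = 4397/3149 + 22285/42286 = 256107007/133158614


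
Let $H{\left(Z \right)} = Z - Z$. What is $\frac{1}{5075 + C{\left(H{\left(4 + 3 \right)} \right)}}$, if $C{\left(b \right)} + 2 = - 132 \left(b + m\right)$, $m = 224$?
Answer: $- \frac{1}{24495} \approx -4.0825 \cdot 10^{-5}$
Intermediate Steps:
$H{\left(Z \right)} = 0$
$C{\left(b \right)} = -29570 - 132 b$ ($C{\left(b \right)} = -2 - 132 \left(b + 224\right) = -2 - 132 \left(224 + b\right) = -2 - \left(29568 + 132 b\right) = -29570 - 132 b$)
$\frac{1}{5075 + C{\left(H{\left(4 + 3 \right)} \right)}} = \frac{1}{5075 - 29570} = \frac{1}{-24495} = - \frac{1}{24495}$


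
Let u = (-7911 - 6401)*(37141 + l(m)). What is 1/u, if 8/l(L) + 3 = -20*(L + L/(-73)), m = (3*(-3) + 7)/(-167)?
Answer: -39453/20970319449640 ≈ -1.8814e-9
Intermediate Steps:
m = 2/167 (m = (-9 + 7)*(-1/167) = -2*(-1/167) = 2/167 ≈ 0.011976)
l(L) = 8/(-3 - 1440*L/73) (l(L) = 8/(-3 - 20*(L + L/(-73))) = 8/(-3 - 20*(L + L*(-1/73))) = 8/(-3 - 20*(L - L/73)) = 8/(-3 - 1440*L/73))
u = -20970319449640/39453 (u = (-7911 - 6401)*(37141 - 584/(219 + 1440*(2/167))) = -14312*(37141 - 584/(219 + 2880/167)) = -14312*(37141 - 584/39453/167) = -14312*(37141 - 584*167/39453) = -14312*(37141 - 97528/39453) = -14312*1465226345/39453 = -20970319449640/39453 ≈ -5.3153e+8)
1/u = 1/(-20970319449640/39453) = -39453/20970319449640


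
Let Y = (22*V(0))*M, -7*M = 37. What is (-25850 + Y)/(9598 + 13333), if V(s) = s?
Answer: -25850/22931 ≈ -1.1273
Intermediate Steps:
M = -37/7 (M = -⅐*37 = -37/7 ≈ -5.2857)
Y = 0 (Y = (22*0)*(-37/7) = 0*(-37/7) = 0)
(-25850 + Y)/(9598 + 13333) = (-25850 + 0)/(9598 + 13333) = -25850/22931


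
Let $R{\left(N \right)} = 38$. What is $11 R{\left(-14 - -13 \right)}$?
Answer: $418$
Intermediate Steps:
$11 R{\left(-14 - -13 \right)} = 11 \cdot 38 = 418$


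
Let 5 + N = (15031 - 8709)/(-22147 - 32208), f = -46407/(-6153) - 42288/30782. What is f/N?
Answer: -1511977776775/1254095941611 ≈ -1.2056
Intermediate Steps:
f = 194717035/31566941 (f = -46407*(-1/6153) - 42288*1/30782 = 15469/2051 - 21144/15391 = 194717035/31566941 ≈ 6.1684)
N = -278097/54355 (N = -5 + (15031 - 8709)/(-22147 - 32208) = -5 + 6322/(-54355) = -5 + 6322*(-1/54355) = -5 - 6322/54355 = -278097/54355 ≈ -5.1163)
f/N = 194717035/(31566941*(-278097/54355)) = (194717035/31566941)*(-54355/278097) = -1511977776775/1254095941611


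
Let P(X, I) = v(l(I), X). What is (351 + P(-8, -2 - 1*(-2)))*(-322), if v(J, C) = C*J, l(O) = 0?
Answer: -113022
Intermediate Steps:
P(X, I) = 0 (P(X, I) = X*0 = 0)
(351 + P(-8, -2 - 1*(-2)))*(-322) = (351 + 0)*(-322) = 351*(-322) = -113022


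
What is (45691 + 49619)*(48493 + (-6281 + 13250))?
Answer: 5286083220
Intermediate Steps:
(45691 + 49619)*(48493 + (-6281 + 13250)) = 95310*(48493 + 6969) = 95310*55462 = 5286083220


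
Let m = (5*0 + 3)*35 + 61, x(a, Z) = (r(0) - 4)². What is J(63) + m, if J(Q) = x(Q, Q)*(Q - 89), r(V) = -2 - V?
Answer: -770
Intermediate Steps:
x(a, Z) = 36 (x(a, Z) = ((-2 - 1*0) - 4)² = ((-2 + 0) - 4)² = (-2 - 4)² = (-6)² = 36)
J(Q) = -3204 + 36*Q (J(Q) = 36*(Q - 89) = 36*(-89 + Q) = -3204 + 36*Q)
m = 166 (m = (0 + 3)*35 + 61 = 3*35 + 61 = 105 + 61 = 166)
J(63) + m = (-3204 + 36*63) + 166 = (-3204 + 2268) + 166 = -936 + 166 = -770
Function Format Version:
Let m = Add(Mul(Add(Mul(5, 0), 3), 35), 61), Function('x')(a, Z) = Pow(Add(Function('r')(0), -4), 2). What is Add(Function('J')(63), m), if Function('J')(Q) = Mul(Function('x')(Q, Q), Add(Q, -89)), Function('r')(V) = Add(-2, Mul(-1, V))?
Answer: -770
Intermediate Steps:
Function('x')(a, Z) = 36 (Function('x')(a, Z) = Pow(Add(Add(-2, Mul(-1, 0)), -4), 2) = Pow(Add(Add(-2, 0), -4), 2) = Pow(Add(-2, -4), 2) = Pow(-6, 2) = 36)
Function('J')(Q) = Add(-3204, Mul(36, Q)) (Function('J')(Q) = Mul(36, Add(Q, -89)) = Mul(36, Add(-89, Q)) = Add(-3204, Mul(36, Q)))
m = 166 (m = Add(Mul(Add(0, 3), 35), 61) = Add(Mul(3, 35), 61) = Add(105, 61) = 166)
Add(Function('J')(63), m) = Add(Add(-3204, Mul(36, 63)), 166) = Add(Add(-3204, 2268), 166) = Add(-936, 166) = -770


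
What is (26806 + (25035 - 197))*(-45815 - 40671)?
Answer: -4466482984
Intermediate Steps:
(26806 + (25035 - 197))*(-45815 - 40671) = (26806 + 24838)*(-86486) = 51644*(-86486) = -4466482984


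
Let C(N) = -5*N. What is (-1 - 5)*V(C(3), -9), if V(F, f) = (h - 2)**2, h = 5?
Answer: -54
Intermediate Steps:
V(F, f) = 9 (V(F, f) = (5 - 2)**2 = 3**2 = 9)
(-1 - 5)*V(C(3), -9) = (-1 - 5)*9 = -6*9 = -54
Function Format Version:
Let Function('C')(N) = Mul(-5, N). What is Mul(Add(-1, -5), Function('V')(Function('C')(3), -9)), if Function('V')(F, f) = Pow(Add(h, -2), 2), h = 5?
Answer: -54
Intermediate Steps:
Function('V')(F, f) = 9 (Function('V')(F, f) = Pow(Add(5, -2), 2) = Pow(3, 2) = 9)
Mul(Add(-1, -5), Function('V')(Function('C')(3), -9)) = Mul(Add(-1, -5), 9) = Mul(-6, 9) = -54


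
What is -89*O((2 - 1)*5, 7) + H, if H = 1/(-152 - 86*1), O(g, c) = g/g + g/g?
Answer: -42365/238 ≈ -178.00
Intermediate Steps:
O(g, c) = 2 (O(g, c) = 1 + 1 = 2)
H = -1/238 (H = 1/(-152 - 86) = 1/(-238) = -1/238 ≈ -0.0042017)
-89*O((2 - 1)*5, 7) + H = -89*2 - 1/238 = -178 - 1/238 = -42365/238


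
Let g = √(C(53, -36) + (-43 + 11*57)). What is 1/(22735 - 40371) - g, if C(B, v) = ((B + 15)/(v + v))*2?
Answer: -1/17636 - 13*√31/3 ≈ -24.127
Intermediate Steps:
C(B, v) = (15 + B)/v (C(B, v) = ((15 + B)/((2*v)))*2 = ((15 + B)*(1/(2*v)))*2 = ((15 + B)/(2*v))*2 = (15 + B)/v)
g = 13*√31/3 (g = √((15 + 53)/(-36) + (-43 + 11*57)) = √(-1/36*68 + (-43 + 627)) = √(-17/9 + 584) = √(5239/9) = 13*√31/3 ≈ 24.127)
1/(22735 - 40371) - g = 1/(22735 - 40371) - 13*√31/3 = 1/(-17636) - 13*√31/3 = -1/17636 - 13*√31/3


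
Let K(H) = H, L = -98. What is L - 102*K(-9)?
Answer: 820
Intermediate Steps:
L - 102*K(-9) = -98 - 102*(-9) = -98 + 918 = 820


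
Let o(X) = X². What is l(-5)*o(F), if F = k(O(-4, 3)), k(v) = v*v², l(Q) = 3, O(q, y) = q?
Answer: 12288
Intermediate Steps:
k(v) = v³
F = -64 (F = (-4)³ = -64)
l(-5)*o(F) = 3*(-64)² = 3*4096 = 12288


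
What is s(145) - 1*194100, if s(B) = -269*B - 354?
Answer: -233459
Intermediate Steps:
s(B) = -354 - 269*B
s(145) - 1*194100 = (-354 - 269*145) - 1*194100 = (-354 - 39005) - 194100 = -39359 - 194100 = -233459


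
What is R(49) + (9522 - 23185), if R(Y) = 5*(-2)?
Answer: -13673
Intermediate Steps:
R(Y) = -10
R(49) + (9522 - 23185) = -10 + (9522 - 23185) = -10 - 13663 = -13673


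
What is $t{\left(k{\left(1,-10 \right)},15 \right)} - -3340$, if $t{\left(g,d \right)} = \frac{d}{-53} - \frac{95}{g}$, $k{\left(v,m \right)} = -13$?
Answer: $\frac{2306100}{689} \approx 3347.0$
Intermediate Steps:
$t{\left(g,d \right)} = - \frac{95}{g} - \frac{d}{53}$ ($t{\left(g,d \right)} = d \left(- \frac{1}{53}\right) - \frac{95}{g} = - \frac{d}{53} - \frac{95}{g} = - \frac{95}{g} - \frac{d}{53}$)
$t{\left(k{\left(1,-10 \right)},15 \right)} - -3340 = \left(- \frac{95}{-13} - \frac{15}{53}\right) - -3340 = \left(\left(-95\right) \left(- \frac{1}{13}\right) - \frac{15}{53}\right) + 3340 = \left(\frac{95}{13} - \frac{15}{53}\right) + 3340 = \frac{4840}{689} + 3340 = \frac{2306100}{689}$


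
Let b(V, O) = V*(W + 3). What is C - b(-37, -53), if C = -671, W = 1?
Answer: -523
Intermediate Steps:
b(V, O) = 4*V (b(V, O) = V*(1 + 3) = V*4 = 4*V)
C - b(-37, -53) = -671 - 4*(-37) = -671 - 1*(-148) = -671 + 148 = -523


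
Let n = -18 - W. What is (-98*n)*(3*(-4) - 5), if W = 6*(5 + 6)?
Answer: -139944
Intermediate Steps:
W = 66 (W = 6*11 = 66)
n = -84 (n = -18 - 1*66 = -18 - 66 = -84)
(-98*n)*(3*(-4) - 5) = (-98*(-84))*(3*(-4) - 5) = 8232*(-12 - 5) = 8232*(-17) = -139944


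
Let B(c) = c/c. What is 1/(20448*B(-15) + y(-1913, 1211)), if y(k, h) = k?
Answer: 1/18535 ≈ 5.3952e-5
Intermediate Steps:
B(c) = 1
1/(20448*B(-15) + y(-1913, 1211)) = 1/(20448*1 - 1913) = 1/(20448 - 1913) = 1/18535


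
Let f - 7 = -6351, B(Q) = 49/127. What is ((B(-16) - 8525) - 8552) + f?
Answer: -2974418/127 ≈ -23421.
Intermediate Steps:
B(Q) = 49/127 (B(Q) = 49*(1/127) = 49/127)
f = -6344 (f = 7 - 6351 = -6344)
((B(-16) - 8525) - 8552) + f = ((49/127 - 8525) - 8552) - 6344 = (-1082626/127 - 8552) - 6344 = -2168730/127 - 6344 = -2974418/127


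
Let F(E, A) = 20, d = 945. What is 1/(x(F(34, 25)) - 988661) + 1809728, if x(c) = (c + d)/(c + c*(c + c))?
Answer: 293429679772444/162140211 ≈ 1.8097e+6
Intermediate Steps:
x(c) = (945 + c)/(c + 2*c**2) (x(c) = (c + 945)/(c + c*(c + c)) = (945 + c)/(c + c*(2*c)) = (945 + c)/(c + 2*c**2))
1/(x(F(34, 25)) - 988661) + 1809728 = 1/((945 + 20)/(20*(1 + 2*20)) - 988661) + 1809728 = 1/((1/20)*965/(1 + 40) - 988661) + 1809728 = 1/((1/20)*965/41 - 988661) + 1809728 = 1/((1/20)*(1/41)*965 - 988661) + 1809728 = 1/(193/164 - 988661) + 1809728 = 1/(-162140211/164) + 1809728 = -164/162140211 + 1809728 = 293429679772444/162140211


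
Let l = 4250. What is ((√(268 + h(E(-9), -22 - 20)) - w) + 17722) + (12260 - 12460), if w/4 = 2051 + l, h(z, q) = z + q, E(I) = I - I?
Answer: -7682 + √226 ≈ -7667.0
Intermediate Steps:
E(I) = 0
h(z, q) = q + z
w = 25204 (w = 4*(2051 + 4250) = 4*6301 = 25204)
((√(268 + h(E(-9), -22 - 20)) - w) + 17722) + (12260 - 12460) = ((√(268 + ((-22 - 20) + 0)) - 1*25204) + 17722) + (12260 - 12460) = ((√(268 + (-42 + 0)) - 25204) + 17722) - 200 = ((√(268 - 42) - 25204) + 17722) - 200 = ((√226 - 25204) + 17722) - 200 = ((-25204 + √226) + 17722) - 200 = (-7482 + √226) - 200 = -7682 + √226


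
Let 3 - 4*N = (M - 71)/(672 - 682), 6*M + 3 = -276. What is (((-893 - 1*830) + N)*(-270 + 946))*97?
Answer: -452495979/4 ≈ -1.1312e+8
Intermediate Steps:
M = -93/2 (M = -½ + (⅙)*(-276) = -½ - 46 = -93/2 ≈ -46.500)
N = -35/16 (N = ¾ - (-93/2 - 71)/(4*(672 - 682)) = ¾ - (-235)/(8*(-10)) = ¾ - (-235)*(-1)/(8*10) = ¾ - ¼*47/4 = ¾ - 47/16 = -35/16 ≈ -2.1875)
(((-893 - 1*830) + N)*(-270 + 946))*97 = (((-893 - 1*830) - 35/16)*(-270 + 946))*97 = (((-893 - 830) - 35/16)*676)*97 = ((-1723 - 35/16)*676)*97 = -27603/16*676*97 = -4664907/4*97 = -452495979/4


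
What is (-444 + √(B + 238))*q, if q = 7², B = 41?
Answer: -21756 + 147*√31 ≈ -20938.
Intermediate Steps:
q = 49
(-444 + √(B + 238))*q = (-444 + √(41 + 238))*49 = (-444 + √279)*49 = (-444 + 3*√31)*49 = -21756 + 147*√31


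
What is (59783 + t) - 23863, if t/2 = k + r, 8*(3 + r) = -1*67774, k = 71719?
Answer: 324817/2 ≈ 1.6241e+5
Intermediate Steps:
r = -33899/4 (r = -3 + (-1*67774)/8 = -3 + (1/8)*(-67774) = -3 - 33887/4 = -33899/4 ≈ -8474.8)
t = 252977/2 (t = 2*(71719 - 33899/4) = 2*(252977/4) = 252977/2 ≈ 1.2649e+5)
(59783 + t) - 23863 = (59783 + 252977/2) - 23863 = 372543/2 - 23863 = 324817/2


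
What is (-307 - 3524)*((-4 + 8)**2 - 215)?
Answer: 762369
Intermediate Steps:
(-307 - 3524)*((-4 + 8)**2 - 215) = -3831*(4**2 - 215) = -3831*(16 - 215) = -3831*(-199) = 762369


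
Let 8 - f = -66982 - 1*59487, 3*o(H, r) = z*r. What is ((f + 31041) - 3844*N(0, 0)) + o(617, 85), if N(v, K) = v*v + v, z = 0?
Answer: 157518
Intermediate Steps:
N(v, K) = v + v² (N(v, K) = v² + v = v + v²)
o(H, r) = 0 (o(H, r) = (0*r)/3 = (⅓)*0 = 0)
f = 126477 (f = 8 - (-66982 - 1*59487) = 8 - (-66982 - 59487) = 8 - 1*(-126469) = 8 + 126469 = 126477)
((f + 31041) - 3844*N(0, 0)) + o(617, 85) = ((126477 + 31041) - 0*(1 + 0)) + 0 = (157518 - 0) + 0 = (157518 - 3844*0) + 0 = (157518 + 0) + 0 = 157518 + 0 = 157518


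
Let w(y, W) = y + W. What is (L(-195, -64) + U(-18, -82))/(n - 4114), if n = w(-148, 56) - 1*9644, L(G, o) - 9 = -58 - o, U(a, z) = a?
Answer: 3/13850 ≈ 0.00021661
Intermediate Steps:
w(y, W) = W + y
L(G, o) = -49 - o (L(G, o) = 9 + (-58 - o) = -49 - o)
n = -9736 (n = (56 - 148) - 1*9644 = -92 - 9644 = -9736)
(L(-195, -64) + U(-18, -82))/(n - 4114) = ((-49 - 1*(-64)) - 18)/(-9736 - 4114) = ((-49 + 64) - 18)/(-13850) = (15 - 18)*(-1/13850) = -3*(-1/13850) = 3/13850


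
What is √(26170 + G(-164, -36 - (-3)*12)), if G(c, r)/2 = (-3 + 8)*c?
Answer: √24530 ≈ 156.62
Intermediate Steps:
G(c, r) = 10*c (G(c, r) = 2*((-3 + 8)*c) = 2*(5*c) = 10*c)
√(26170 + G(-164, -36 - (-3)*12)) = √(26170 + 10*(-164)) = √(26170 - 1640) = √24530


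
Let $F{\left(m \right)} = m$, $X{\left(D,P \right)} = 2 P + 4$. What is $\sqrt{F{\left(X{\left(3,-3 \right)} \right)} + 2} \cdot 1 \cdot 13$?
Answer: $0$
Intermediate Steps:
$X{\left(D,P \right)} = 4 + 2 P$
$\sqrt{F{\left(X{\left(3,-3 \right)} \right)} + 2} \cdot 1 \cdot 13 = \sqrt{\left(4 + 2 \left(-3\right)\right) + 2} \cdot 1 \cdot 13 = \sqrt{\left(4 - 6\right) + 2} \cdot 1 \cdot 13 = \sqrt{-2 + 2} \cdot 1 \cdot 13 = \sqrt{0} \cdot 1 \cdot 13 = 0 \cdot 1 \cdot 13 = 0 \cdot 13 = 0$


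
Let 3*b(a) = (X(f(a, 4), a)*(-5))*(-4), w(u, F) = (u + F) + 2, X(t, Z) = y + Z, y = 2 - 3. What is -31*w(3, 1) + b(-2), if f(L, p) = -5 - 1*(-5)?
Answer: -206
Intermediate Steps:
y = -1
f(L, p) = 0 (f(L, p) = -5 + 5 = 0)
X(t, Z) = -1 + Z
w(u, F) = 2 + F + u (w(u, F) = (F + u) + 2 = 2 + F + u)
b(a) = -20/3 + 20*a/3 (b(a) = (((-1 + a)*(-5))*(-4))/3 = ((5 - 5*a)*(-4))/3 = (-20 + 20*a)/3 = -20/3 + 20*a/3)
-31*w(3, 1) + b(-2) = -31*(2 + 1 + 3) + (-20/3 + (20/3)*(-2)) = -31*6 + (-20/3 - 40/3) = -186 - 20 = -206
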